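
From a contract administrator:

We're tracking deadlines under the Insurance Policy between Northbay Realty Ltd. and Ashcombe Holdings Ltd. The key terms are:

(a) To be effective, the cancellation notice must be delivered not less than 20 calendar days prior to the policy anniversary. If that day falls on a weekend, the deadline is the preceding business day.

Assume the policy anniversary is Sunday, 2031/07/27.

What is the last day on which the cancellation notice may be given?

2031/07/07

Counting back 20 calendar days from 2031/07/27 gives 2031/07/07. That is a Monday, so no adjustment is needed.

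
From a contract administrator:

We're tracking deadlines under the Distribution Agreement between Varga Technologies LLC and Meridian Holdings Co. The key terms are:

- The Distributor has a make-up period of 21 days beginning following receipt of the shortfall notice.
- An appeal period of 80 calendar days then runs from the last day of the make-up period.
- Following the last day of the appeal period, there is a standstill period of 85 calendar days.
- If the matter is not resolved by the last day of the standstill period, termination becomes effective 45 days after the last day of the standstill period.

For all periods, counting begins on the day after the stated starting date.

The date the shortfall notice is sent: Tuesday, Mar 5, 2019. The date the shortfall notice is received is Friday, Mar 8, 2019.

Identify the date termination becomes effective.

Oct 25, 2019

The last day of the make-up period: Mar 8, 2019 + 21 days = Mar 29, 2019.
The last day of the appeal period: 80 calendar days after Mar 29, 2019 is Jun 17, 2019.
The last day of the standstill period: Jun 17, 2019 + 85 days = Sep 10, 2019.
The date termination becomes effective: Sep 10, 2019 + 45 days = Oct 25, 2019.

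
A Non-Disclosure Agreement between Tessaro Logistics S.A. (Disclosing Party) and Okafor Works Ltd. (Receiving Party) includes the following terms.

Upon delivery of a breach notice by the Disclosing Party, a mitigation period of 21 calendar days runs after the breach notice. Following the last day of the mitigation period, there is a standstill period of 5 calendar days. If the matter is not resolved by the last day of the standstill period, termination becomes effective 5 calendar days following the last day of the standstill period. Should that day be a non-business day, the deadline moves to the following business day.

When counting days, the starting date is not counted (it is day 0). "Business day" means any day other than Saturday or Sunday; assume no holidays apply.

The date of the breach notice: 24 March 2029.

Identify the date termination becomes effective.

24 April 2029

The last day of the mitigation period: 21 calendar days after 24 March 2029 is 14 April 2029.
The last day of the standstill period: 5 calendar days after 14 April 2029 is 19 April 2029.
Adding 5 calendar days to 19 April 2029 gives 24 April 2029, which is the date termination becomes effective. 24 April 2029 is a Tuesday, so no roll-forward applies.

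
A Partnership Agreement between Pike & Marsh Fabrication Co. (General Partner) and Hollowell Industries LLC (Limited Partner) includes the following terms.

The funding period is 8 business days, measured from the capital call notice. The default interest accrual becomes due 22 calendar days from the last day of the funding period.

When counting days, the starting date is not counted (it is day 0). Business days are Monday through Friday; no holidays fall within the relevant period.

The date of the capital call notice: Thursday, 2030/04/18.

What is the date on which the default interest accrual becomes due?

2030/05/22

The last day of the funding period: 8 business days after Thursday, 2030/04/18, skipping weekends — Apr 19, Apr 22, Apr 23, Apr 24, Apr 25, Apr 26, Apr 29, Apr 30 — lands on Tuesday, 2030/04/30.
The date on which the default interest accrual becomes due: 22 calendar days after 2030/04/30 is 2030/05/22.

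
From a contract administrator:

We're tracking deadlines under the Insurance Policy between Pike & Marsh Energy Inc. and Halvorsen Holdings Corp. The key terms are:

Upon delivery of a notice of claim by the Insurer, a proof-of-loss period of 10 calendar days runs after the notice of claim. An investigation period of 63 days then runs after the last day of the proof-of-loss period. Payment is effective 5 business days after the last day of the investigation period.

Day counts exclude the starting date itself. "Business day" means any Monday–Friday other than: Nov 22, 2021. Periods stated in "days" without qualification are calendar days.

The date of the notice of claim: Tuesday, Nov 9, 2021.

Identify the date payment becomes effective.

Jan 28, 2022

The last day of the proof-of-loss period: Nov 9, 2021 + 10 days = Nov 19, 2021.
Adding 63 calendar days to Nov 19, 2021 gives Jan 21, 2022, which is the last day of the investigation period.
The date payment becomes effective: counting 5 business days from Friday, Jan 21, 2022 (Jan 24, Jan 25, Jan 26, Jan 27, Jan 28, skipping weekends) reaches Friday, Jan 28, 2022.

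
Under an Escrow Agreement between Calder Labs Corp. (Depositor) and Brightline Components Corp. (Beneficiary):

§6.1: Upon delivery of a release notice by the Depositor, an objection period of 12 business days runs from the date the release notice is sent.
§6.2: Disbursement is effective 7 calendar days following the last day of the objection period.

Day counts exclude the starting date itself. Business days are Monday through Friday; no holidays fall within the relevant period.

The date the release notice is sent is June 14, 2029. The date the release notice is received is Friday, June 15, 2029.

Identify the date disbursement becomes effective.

From Thursday, June 14, 2029, 12 business days (Jun 15, Jun 18, Jun 19, Jun 20, …, Jun 28, Jun 29, Jul 2, skipping weekends) brings us to Monday, July 2, 2029, which is the last day of the objection period.
Adding 7 calendar days to July 2, 2029 gives July 9, 2029, which is the date disbursement becomes effective.

July 9, 2029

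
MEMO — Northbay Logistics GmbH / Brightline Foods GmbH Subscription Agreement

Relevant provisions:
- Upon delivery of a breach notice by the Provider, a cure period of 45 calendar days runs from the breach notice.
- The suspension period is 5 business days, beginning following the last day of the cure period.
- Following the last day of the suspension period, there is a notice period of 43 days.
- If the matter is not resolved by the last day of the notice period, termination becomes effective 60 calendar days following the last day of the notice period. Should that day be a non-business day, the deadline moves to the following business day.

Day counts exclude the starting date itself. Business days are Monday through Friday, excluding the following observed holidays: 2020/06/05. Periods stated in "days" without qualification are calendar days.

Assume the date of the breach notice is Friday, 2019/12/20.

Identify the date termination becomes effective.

The last day of the cure period: 2019/12/20 + 45 days = 2020/02/03.
The last day of the suspension period: 5 business days after Monday, 2020/02/03, skipping weekends — Feb 4, Feb 5, Feb 6, Feb 7, Feb 10 — lands on Monday, 2020/02/10.
The last day of the notice period: 2020/02/10 + 43 days = 2020/03/24.
The date termination becomes effective: 60 calendar days after 2020/03/24 is 2020/05/23. That falls on a Saturday, so it rolls to the next business day, Monday, 2020/05/25.

2020/05/25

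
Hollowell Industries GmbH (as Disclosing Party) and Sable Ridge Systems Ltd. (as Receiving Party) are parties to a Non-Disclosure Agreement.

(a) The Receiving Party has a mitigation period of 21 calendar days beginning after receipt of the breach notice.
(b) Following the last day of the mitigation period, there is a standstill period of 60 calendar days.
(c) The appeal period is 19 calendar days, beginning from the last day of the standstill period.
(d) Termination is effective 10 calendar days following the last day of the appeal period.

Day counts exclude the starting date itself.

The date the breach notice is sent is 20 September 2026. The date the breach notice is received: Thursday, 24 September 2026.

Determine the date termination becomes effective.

12 January 2027

Adding 21 calendar days to 24 September 2026 gives 15 October 2026, which is the last day of the mitigation period.
The last day of the standstill period: 15 October 2026 + 60 days = 14 December 2026.
The last day of the appeal period: 19 calendar days after 14 December 2026 is 2 January 2027.
Adding 10 calendar days to 2 January 2027 gives 12 January 2027, which is the date termination becomes effective.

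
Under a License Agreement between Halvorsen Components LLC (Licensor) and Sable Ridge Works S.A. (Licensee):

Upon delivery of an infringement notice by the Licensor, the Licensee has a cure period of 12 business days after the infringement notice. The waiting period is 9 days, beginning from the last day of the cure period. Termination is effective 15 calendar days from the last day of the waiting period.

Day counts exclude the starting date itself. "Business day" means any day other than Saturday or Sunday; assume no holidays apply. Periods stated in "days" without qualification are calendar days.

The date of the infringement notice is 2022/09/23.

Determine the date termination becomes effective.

The last day of the cure period: 12 business days after Friday, 2022/09/23, skipping weekends — Sep 26, Sep 27, Sep 28, Sep 29, …, Oct 7, Oct 10, Oct 11 — lands on Tuesday, 2022/10/11.
The last day of the waiting period: 9 calendar days after 2022/10/11 is 2022/10/20.
Adding 15 calendar days to 2022/10/20 gives 2022/11/04, which is the date termination becomes effective.

2022/11/04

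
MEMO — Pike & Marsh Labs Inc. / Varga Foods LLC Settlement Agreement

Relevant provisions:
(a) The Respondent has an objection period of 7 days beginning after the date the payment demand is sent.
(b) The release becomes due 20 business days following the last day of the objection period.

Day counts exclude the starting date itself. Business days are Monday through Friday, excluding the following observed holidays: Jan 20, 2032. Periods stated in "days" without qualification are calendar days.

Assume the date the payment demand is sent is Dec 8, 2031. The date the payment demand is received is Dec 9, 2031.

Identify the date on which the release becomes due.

Adding 7 calendar days to Dec 8, 2031 gives Dec 15, 2031, which is the last day of the objection period.
From Monday, Dec 15, 2031, 20 business days (Dec 16, Dec 17, Dec 18, Dec 19, …, Jan 8, Jan 9, Jan 12, skipping weekends) brings us to Monday, Jan 12, 2032, which is the date on which the release becomes due.

Jan 12, 2032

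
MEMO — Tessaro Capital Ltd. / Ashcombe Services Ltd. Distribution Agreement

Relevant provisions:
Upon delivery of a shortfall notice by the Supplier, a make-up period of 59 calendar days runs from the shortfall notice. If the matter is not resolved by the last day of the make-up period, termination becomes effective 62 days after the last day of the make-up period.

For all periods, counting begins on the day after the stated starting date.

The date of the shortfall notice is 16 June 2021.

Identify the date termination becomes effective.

The last day of the make-up period: 16 June 2021 + 59 days = 14 August 2021.
The date termination becomes effective: 14 August 2021 + 62 days = 15 October 2021.

15 October 2021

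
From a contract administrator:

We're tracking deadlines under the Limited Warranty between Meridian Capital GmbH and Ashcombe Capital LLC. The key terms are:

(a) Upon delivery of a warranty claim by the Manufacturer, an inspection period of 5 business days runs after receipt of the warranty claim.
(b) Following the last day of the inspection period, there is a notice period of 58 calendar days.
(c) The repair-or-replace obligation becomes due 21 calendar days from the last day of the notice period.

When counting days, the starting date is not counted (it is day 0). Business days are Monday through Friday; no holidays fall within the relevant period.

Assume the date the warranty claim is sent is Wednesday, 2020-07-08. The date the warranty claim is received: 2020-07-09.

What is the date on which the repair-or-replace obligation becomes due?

The last day of the inspection period: counting 5 business days from Thursday, 2020-07-09 (Jul 10, Jul 13, Jul 14, Jul 15, Jul 16, skipping weekends) reaches Thursday, 2020-07-16.
The last day of the notice period: 58 calendar days after 2020-07-16 is 2020-09-12.
Adding 21 calendar days to 2020-09-12 gives 2020-10-03, which is the date on which the repair-or-replace obligation becomes due.

2020-10-03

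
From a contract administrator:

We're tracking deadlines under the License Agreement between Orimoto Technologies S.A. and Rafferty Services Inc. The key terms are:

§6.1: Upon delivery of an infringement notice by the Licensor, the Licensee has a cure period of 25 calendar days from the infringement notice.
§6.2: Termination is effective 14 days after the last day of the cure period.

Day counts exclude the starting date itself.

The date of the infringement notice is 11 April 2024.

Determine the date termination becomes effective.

The last day of the cure period: 25 calendar days after 11 April 2024 is 6 May 2024.
The date termination becomes effective: 6 May 2024 + 14 days = 20 May 2024.

20 May 2024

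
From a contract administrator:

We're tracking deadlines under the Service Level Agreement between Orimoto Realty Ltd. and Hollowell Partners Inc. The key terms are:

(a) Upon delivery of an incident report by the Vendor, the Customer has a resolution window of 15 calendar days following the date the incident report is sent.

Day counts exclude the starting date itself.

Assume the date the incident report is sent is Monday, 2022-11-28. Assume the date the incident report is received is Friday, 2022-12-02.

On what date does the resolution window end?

2022-12-13

The last day of the resolution window: 15 calendar days after 2022-11-28 is 2022-12-13.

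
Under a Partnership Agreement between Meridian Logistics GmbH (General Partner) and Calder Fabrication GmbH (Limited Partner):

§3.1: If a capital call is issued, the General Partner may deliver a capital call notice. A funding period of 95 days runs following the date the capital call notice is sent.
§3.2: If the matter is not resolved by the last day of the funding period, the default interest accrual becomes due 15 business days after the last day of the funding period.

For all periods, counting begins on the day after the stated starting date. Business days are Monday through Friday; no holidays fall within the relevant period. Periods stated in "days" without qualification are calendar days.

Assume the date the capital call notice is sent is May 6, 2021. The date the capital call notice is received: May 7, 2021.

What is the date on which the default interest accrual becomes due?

The last day of the funding period: May 6, 2021 + 95 days = August 9, 2021.
The date on which the default interest accrual becomes due: 15 business days after Monday, August 9, 2021, skipping weekends — Aug 10, Aug 11, Aug 12, Aug 13, …, Aug 26, Aug 27, Aug 30 — lands on Monday, August 30, 2021.

August 30, 2021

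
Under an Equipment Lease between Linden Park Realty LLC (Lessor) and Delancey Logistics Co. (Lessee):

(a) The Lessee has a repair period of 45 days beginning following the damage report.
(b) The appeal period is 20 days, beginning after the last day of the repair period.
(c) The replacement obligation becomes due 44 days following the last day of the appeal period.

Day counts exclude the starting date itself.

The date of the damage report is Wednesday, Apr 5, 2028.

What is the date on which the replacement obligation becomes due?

The last day of the repair period: 45 calendar days after Apr 5, 2028 is May 20, 2028.
The last day of the appeal period: 20 calendar days after May 20, 2028 is Jun 9, 2028.
The date on which the replacement obligation becomes due: 44 calendar days after Jun 9, 2028 is Jul 23, 2028.

Jul 23, 2028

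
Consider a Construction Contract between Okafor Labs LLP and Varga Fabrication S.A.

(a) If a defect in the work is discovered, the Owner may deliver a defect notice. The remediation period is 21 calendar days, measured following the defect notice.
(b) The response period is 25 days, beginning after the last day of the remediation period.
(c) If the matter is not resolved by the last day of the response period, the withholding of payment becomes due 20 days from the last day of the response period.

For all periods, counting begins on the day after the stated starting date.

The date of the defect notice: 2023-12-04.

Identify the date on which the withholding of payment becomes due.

The last day of the remediation period: 21 calendar days after 2023-12-04 is 2023-12-25.
Adding 25 calendar days to 2023-12-25 gives 2024-01-19, which is the last day of the response period.
The date on which the withholding of payment becomes due: 2024-01-19 + 20 days = 2024-02-08.

2024-02-08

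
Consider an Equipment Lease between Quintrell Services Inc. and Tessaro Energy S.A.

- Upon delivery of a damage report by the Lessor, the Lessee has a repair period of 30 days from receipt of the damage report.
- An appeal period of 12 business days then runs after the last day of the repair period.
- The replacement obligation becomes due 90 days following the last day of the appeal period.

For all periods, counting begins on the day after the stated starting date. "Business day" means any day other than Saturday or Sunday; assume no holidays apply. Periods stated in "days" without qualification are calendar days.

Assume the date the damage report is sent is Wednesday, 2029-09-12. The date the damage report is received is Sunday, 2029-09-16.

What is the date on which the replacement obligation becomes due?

The last day of the repair period: 30 calendar days after 2029-09-16 is 2029-10-16.
From Tuesday, 2029-10-16, 12 business days (Oct 17, Oct 18, Oct 19, Oct 22, …, Oct 30, Oct 31, Nov 1, skipping weekends) brings us to Thursday, 2029-11-01, which is the last day of the appeal period.
The date on which the replacement obligation becomes due: 90 calendar days after 2029-11-01 is 2030-01-30.

2030-01-30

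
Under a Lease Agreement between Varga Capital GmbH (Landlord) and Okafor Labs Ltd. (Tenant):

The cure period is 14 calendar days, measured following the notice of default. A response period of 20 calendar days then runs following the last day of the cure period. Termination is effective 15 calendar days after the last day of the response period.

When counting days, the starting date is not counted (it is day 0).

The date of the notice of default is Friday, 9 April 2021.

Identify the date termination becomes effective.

The last day of the cure period: 14 calendar days after 9 April 2021 is 23 April 2021.
The last day of the response period: 23 April 2021 + 20 days = 13 May 2021.
The date termination becomes effective: 13 May 2021 + 15 days = 28 May 2021.

28 May 2021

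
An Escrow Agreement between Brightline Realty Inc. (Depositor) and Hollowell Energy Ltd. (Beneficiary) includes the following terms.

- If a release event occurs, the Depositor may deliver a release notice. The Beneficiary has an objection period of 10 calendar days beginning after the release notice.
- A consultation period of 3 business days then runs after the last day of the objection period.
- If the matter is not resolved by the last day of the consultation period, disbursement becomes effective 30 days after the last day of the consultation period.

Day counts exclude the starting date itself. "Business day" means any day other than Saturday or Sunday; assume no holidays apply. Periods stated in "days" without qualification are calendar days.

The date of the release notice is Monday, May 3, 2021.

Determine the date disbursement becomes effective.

Jun 17, 2021

The last day of the objection period: May 3, 2021 + 10 days = May 13, 2021.
The last day of the consultation period: counting 3 business days from Thursday, May 13, 2021 (May 14, May 17, May 18, skipping weekends) reaches Tuesday, May 18, 2021.
The date disbursement becomes effective: May 18, 2021 + 30 days = Jun 17, 2021.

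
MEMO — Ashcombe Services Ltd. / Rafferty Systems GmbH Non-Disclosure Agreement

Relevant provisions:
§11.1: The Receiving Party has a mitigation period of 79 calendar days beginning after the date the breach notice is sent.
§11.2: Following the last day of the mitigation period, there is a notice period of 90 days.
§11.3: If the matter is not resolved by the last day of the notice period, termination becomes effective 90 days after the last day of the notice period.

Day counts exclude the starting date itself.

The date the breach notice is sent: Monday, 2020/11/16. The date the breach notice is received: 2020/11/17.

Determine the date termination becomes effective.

2021/08/02

Adding 79 calendar days to 2020/11/16 gives 2021/02/03, which is the last day of the mitigation period.
The last day of the notice period: 2021/02/03 + 90 days = 2021/05/04.
The date termination becomes effective: 90 calendar days after 2021/05/04 is 2021/08/02.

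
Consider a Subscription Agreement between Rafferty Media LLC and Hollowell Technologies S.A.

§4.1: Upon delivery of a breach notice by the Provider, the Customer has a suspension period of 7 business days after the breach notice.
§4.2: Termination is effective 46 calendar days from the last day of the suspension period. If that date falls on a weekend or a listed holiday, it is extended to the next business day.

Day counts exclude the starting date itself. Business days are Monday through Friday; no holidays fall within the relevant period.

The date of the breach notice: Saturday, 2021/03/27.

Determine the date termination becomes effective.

2021/05/24

The last day of the suspension period: counting 7 business days from Saturday, 2021/03/27 (Mar 29, Mar 30, Mar 31, Apr 1, Apr 2, Apr 5, Apr 6, skipping weekends) reaches Tuesday, 2021/04/06.
The date termination becomes effective: 2021/04/06 + 46 days = 2021/05/22. That falls on a Saturday, so it rolls to the next business day, Monday, 2021/05/24.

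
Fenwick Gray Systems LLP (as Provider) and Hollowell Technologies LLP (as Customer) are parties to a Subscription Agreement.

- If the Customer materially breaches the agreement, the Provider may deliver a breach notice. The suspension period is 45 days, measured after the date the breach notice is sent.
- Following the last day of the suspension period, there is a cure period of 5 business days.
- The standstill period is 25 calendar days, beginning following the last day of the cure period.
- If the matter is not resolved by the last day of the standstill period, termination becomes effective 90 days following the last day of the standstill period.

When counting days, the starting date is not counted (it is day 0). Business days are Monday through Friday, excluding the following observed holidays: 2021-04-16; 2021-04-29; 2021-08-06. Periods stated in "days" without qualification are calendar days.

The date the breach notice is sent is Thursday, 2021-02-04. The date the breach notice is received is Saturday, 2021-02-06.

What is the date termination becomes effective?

2021-07-19

The last day of the suspension period: 45 calendar days after 2021-02-04 is 2021-03-21.
From Sunday, 2021-03-21, 5 business days (Mar 22, Mar 23, Mar 24, Mar 25, Mar 26, skipping weekends) brings us to Friday, 2021-03-26, which is the last day of the cure period.
The last day of the standstill period: 25 calendar days after 2021-03-26 is 2021-04-20.
The date termination becomes effective: 90 calendar days after 2021-04-20 is 2021-07-19.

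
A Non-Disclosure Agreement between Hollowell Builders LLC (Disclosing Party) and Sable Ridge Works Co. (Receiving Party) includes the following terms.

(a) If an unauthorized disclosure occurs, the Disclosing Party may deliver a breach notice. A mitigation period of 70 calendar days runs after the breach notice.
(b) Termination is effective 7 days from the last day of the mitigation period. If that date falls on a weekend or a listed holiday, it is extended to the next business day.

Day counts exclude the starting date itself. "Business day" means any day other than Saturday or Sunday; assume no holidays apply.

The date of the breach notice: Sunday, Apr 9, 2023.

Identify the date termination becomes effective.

The last day of the mitigation period: Apr 9, 2023 + 70 days = Jun 18, 2023.
The date termination becomes effective: 7 calendar days after Jun 18, 2023 is Jun 25, 2023. That falls on a Sunday, so it rolls to the next business day, Monday, Jun 26, 2023.

Jun 26, 2023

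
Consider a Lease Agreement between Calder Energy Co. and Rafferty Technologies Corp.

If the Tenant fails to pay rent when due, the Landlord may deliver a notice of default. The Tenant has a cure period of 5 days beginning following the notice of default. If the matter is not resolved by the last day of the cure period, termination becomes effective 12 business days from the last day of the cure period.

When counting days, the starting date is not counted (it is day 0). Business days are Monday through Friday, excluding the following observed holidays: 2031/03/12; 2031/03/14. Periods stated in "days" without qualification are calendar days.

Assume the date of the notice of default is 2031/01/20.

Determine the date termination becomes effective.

The last day of the cure period: 2031/01/20 + 5 days = 2031/01/25.
The date termination becomes effective: 12 business days after Saturday, 2031/01/25, skipping weekends — Jan 27, Jan 28, Jan 29, Jan 30, …, Feb 7, Feb 10, Feb 11 — lands on Tuesday, 2031/02/11.

2031/02/11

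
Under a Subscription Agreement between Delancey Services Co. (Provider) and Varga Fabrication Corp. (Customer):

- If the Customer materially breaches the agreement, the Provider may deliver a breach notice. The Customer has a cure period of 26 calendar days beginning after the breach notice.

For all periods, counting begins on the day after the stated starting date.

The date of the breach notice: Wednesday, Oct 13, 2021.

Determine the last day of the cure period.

The last day of the cure period: Oct 13, 2021 + 26 days = Nov 8, 2021.

Nov 8, 2021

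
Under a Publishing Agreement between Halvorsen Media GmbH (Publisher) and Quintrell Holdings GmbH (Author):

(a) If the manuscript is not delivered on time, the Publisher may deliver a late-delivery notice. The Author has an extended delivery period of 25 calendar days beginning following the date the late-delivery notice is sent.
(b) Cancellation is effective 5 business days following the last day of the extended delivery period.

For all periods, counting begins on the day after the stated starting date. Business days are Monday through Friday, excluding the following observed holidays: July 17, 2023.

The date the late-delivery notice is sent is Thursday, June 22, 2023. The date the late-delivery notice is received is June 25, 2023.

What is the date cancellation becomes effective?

The last day of the extended delivery period: 25 calendar days after June 22, 2023 is July 17, 2023.
The date cancellation becomes effective: 5 business days after Monday, July 17, 2023, skipping weekends — Jul 18, Jul 19, Jul 20, Jul 21, Jul 24 — lands on Monday, July 24, 2023.

July 24, 2023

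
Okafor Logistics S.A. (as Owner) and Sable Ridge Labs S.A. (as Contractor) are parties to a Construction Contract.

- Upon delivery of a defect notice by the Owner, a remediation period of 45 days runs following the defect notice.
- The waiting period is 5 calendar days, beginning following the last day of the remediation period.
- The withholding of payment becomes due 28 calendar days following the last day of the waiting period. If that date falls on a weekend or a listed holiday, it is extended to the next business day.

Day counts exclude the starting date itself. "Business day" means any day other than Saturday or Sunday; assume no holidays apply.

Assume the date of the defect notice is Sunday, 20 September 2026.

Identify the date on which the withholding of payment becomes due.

The last day of the remediation period: 20 September 2026 + 45 days = 4 November 2026.
The last day of the waiting period: 4 November 2026 + 5 days = 9 November 2026.
The date on which the withholding of payment becomes due: 28 calendar days after 9 November 2026 is 7 December 2026. 7 December 2026 is a Monday, so no roll-forward applies.

7 December 2026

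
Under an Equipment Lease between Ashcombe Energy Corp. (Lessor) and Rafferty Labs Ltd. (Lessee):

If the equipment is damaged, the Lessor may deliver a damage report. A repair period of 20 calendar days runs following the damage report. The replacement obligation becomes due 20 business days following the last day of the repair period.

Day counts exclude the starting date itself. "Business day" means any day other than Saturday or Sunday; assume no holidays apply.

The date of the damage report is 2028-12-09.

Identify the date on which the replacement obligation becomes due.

2029-01-26

The last day of the repair period: 20 calendar days after 2028-12-09 is 2028-12-29.
The date on which the replacement obligation becomes due: counting 20 business days from Friday, 2028-12-29 (Jan 1, Jan 2, Jan 3, Jan 4, …, Jan 24, Jan 25, Jan 26, skipping weekends) reaches Friday, 2029-01-26.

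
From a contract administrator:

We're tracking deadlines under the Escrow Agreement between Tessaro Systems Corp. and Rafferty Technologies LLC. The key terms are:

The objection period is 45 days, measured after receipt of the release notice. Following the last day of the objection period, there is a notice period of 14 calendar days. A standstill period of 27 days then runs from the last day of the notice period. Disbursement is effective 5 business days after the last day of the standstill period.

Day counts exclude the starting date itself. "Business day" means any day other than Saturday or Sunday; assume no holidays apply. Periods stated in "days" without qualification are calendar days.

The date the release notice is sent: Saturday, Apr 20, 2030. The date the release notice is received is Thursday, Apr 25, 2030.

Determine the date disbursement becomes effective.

Jul 26, 2030

The last day of the objection period: Apr 25, 2030 + 45 days = Jun 9, 2030.
The last day of the notice period: Jun 9, 2030 + 14 days = Jun 23, 2030.
The last day of the standstill period: 27 calendar days after Jun 23, 2030 is Jul 20, 2030.
The date disbursement becomes effective: 5 business days after Saturday, Jul 20, 2030, skipping weekends — Jul 22, Jul 23, Jul 24, Jul 25, Jul 26 — lands on Friday, Jul 26, 2030.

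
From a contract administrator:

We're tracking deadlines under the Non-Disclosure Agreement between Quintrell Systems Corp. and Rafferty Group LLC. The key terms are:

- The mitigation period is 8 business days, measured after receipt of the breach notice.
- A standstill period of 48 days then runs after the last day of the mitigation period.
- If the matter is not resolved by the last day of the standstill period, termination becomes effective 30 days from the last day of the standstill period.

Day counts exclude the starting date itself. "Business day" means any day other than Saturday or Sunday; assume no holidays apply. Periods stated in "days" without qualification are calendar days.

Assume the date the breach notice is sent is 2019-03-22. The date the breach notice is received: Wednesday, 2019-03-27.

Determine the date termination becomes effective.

2019-06-25

From Wednesday, 2019-03-27, 8 business days (Mar 28, Mar 29, Apr 1, Apr 2, Apr 3, Apr 4, Apr 5, Apr 8, skipping weekends) brings us to Monday, 2019-04-08, which is the last day of the mitigation period.
Adding 48 calendar days to 2019-04-08 gives 2019-05-26, which is the last day of the standstill period.
Adding 30 calendar days to 2019-05-26 gives 2019-06-25, which is the date termination becomes effective.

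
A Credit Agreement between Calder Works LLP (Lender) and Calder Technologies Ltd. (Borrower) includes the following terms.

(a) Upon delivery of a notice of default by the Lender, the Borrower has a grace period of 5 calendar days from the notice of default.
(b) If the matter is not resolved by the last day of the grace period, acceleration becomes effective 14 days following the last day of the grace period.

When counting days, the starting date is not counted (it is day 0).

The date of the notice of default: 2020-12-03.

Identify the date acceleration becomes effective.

The last day of the grace period: 2020-12-03 + 5 days = 2020-12-08.
Adding 14 calendar days to 2020-12-08 gives 2020-12-22, which is the date acceleration becomes effective.

2020-12-22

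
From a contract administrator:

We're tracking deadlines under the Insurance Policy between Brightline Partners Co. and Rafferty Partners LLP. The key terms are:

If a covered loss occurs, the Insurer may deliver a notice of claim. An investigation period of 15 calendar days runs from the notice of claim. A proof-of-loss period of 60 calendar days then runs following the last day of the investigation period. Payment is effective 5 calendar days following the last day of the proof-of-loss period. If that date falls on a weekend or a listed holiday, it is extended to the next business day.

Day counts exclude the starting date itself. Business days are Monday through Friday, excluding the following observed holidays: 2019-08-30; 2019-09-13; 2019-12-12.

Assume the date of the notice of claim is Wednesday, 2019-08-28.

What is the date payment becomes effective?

2019-11-18

Adding 15 calendar days to 2019-08-28 gives 2019-09-12, which is the last day of the investigation period.
The last day of the proof-of-loss period: 60 calendar days after 2019-09-12 is 2019-11-11.
The date payment becomes effective: 5 calendar days after 2019-11-11 is 2019-11-16. That falls on a Saturday, so it rolls to the next business day, Monday, 2019-11-18.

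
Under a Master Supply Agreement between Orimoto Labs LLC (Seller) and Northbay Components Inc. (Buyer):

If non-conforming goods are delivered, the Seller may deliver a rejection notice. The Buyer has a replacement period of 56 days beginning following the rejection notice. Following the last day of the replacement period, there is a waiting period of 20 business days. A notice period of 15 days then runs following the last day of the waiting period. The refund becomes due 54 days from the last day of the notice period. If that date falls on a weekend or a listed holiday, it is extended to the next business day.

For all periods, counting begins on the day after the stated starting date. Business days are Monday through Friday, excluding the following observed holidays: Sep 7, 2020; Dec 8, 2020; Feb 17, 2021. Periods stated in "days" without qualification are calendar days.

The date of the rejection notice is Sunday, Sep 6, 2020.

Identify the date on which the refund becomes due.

The last day of the replacement period: 56 calendar days after Sep 6, 2020 is Nov 1, 2020.
The last day of the waiting period: counting 20 business days from Sunday, Nov 1, 2020 (Nov 2, Nov 3, Nov 4, Nov 5, …, Nov 25, Nov 26, Nov 27, skipping weekends) reaches Friday, Nov 27, 2020.
Adding 15 calendar days to Nov 27, 2020 gives Dec 12, 2020, which is the last day of the notice period.
The date on which the refund becomes due: 54 calendar days after Dec 12, 2020 is Feb 4, 2021. Feb 4, 2021 is a Thursday and is not a listed holiday, so no roll-forward applies.

Feb 4, 2021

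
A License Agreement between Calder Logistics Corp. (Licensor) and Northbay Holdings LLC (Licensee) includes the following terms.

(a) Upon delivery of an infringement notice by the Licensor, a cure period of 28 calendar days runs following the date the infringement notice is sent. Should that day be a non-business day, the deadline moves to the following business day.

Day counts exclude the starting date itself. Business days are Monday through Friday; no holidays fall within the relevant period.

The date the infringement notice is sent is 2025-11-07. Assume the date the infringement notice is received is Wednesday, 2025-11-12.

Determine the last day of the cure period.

2025-12-05

Adding 28 calendar days to 2025-11-07 gives 2025-12-05, which is the last day of the cure period. 2025-12-05 is a Friday, so no roll-forward applies.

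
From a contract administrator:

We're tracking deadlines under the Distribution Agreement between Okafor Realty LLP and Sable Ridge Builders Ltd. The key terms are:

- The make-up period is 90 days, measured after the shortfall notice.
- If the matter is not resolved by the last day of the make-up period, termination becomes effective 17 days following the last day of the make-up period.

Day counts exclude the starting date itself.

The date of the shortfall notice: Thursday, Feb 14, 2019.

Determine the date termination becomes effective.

Adding 90 calendar days to Feb 14, 2019 gives May 15, 2019, which is the last day of the make-up period.
The date termination becomes effective: 17 calendar days after May 15, 2019 is Jun 1, 2019.

Jun 1, 2019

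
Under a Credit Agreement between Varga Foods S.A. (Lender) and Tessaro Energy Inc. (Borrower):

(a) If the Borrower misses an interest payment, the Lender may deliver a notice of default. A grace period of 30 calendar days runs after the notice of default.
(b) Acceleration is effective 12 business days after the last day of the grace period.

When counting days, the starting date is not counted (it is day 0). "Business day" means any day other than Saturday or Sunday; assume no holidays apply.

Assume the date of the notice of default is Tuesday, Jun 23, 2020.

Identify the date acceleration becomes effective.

Aug 10, 2020

The last day of the grace period: Jun 23, 2020 + 30 days = Jul 23, 2020.
From Thursday, Jul 23, 2020, 12 business days (Jul 24, Jul 27, Jul 28, Jul 29, …, Aug 6, Aug 7, Aug 10, skipping weekends) brings us to Monday, Aug 10, 2020, which is the date acceleration becomes effective.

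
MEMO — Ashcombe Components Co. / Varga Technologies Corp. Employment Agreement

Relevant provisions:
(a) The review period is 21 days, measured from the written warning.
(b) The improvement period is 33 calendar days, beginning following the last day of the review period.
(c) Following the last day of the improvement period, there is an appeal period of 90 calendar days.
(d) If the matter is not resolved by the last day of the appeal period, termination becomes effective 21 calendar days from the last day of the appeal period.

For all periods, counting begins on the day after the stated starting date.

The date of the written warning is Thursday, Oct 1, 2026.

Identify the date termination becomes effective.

The last day of the review period: Oct 1, 2026 + 21 days = Oct 22, 2026.
The last day of the improvement period: Oct 22, 2026 + 33 days = Nov 24, 2026.
The last day of the appeal period: Nov 24, 2026 + 90 days = Feb 22, 2027.
Adding 21 calendar days to Feb 22, 2027 gives Mar 15, 2027, which is the date termination becomes effective.

Mar 15, 2027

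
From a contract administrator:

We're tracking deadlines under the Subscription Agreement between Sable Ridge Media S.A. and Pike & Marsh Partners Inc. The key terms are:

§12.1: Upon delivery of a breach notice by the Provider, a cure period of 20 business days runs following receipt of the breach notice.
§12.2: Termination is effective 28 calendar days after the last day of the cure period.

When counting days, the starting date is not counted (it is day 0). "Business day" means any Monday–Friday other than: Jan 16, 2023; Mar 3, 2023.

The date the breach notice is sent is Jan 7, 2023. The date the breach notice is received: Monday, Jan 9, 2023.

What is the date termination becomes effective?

Mar 7, 2023

The last day of the cure period: counting 20 business days from Monday, Jan 9, 2023 (Jan 10, Jan 11, Jan 12, Jan 13, …, Feb 3, Feb 6, Feb 7, skipping weekends and the listed holiday on Jan 16) reaches Tuesday, Feb 7, 2023.
Adding 28 calendar days to Feb 7, 2023 gives Mar 7, 2023, which is the date termination becomes effective.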